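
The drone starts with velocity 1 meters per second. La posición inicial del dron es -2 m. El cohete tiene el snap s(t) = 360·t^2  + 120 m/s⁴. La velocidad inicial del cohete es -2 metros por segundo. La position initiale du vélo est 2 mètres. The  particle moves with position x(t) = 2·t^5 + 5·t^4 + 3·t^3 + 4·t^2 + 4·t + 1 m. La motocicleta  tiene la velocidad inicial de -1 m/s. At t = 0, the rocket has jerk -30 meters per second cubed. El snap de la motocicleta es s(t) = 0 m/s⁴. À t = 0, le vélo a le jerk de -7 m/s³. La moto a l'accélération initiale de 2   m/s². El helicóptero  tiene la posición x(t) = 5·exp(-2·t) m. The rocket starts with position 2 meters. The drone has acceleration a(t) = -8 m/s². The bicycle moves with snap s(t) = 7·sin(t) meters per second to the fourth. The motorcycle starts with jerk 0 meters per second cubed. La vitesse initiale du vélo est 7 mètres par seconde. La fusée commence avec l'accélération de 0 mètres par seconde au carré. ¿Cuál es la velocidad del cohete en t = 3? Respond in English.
We must find the antiderivative of our snap equation s(t) = 360·t^2 + 120 3 times. Integrating snap and using the initial condition j(0) = -30, we get j(t) = 120·t^3 + 120·t - 30. Integrating jerk and using the initial condition a(0) = 0, we get a(t) = 30·t·(t^3 + 2·t - 1). Finding the integral of a(t) and using v(0) = -2: v(t) = 6·t^5 + 20·t^3 - 15·t^2 - 2. Using v(t) = 6·t^5 + 20·t^3 - 15·t^2 - 2 and substituting t = 3, we find v = 1861.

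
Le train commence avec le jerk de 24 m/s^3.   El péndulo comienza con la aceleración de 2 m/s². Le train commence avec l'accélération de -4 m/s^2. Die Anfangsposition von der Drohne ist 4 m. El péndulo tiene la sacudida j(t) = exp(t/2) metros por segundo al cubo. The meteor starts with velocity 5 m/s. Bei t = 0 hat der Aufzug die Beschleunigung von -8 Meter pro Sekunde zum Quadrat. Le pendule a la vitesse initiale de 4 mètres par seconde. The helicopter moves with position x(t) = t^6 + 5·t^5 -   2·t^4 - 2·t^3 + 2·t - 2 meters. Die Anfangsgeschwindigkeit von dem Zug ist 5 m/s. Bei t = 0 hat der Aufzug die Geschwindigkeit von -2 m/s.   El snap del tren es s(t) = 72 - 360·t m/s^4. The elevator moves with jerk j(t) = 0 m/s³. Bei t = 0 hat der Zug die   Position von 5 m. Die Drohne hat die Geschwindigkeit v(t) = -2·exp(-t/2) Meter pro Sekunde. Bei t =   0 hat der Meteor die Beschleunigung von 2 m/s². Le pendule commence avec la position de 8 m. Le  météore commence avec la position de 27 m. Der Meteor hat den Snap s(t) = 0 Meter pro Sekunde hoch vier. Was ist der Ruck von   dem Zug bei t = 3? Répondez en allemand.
Wir müssen das Integral unserer Gleichung für den Snap s(t) = 72 - 360·t 1-mal finden. Die Stammfunktion von dem Snap ist der Ruck. Mit j(0) = 24 erhalten wir j(t) = -180·t^2 + 72·t + 24. Aus der Gleichung für den Ruck j(t) = -180·t^2 + 72·t + 24, setzen wir t = 3 ein und erhalten j = -1380.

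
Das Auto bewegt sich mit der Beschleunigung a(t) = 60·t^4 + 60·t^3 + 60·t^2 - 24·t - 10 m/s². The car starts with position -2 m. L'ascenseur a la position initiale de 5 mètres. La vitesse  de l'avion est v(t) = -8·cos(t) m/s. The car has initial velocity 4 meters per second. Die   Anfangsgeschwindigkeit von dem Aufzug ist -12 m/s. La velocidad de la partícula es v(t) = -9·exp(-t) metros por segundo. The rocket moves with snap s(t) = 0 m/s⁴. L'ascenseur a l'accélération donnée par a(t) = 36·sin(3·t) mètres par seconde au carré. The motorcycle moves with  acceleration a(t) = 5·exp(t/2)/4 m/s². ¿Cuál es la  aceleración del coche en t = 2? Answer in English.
We have acceleration a(t) = 60·t^4 + 60·t^3 + 60·t^2 - 24·t - 10. Substituting t = 2: a(2) = 1622.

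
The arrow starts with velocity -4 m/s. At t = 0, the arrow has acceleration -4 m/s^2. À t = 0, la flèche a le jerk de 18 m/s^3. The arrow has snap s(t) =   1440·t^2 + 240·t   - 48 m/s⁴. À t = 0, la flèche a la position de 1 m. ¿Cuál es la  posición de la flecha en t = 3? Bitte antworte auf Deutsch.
Ausgehend von dem Snap s(t) = 1440·t^2 + 240·t - 48, nehmen wir 4 Integrale. Das Integral von dem Snap ist der Ruck. Mit j(0) = 18 erhalten wir j(t) = 480·t^3 + 120·t^2 - 48·t + 18. Das Integral von dem Ruck ist die Beschleunigung. Mit a(0) = -4 erhalten wir a(t) = 120·t^4 + 40·t^3 - 24·t^2 + 18·t - 4. Die Stammfunktion von der Beschleunigung ist die Geschwindigkeit. Mit v(0) = -4 erhalten wir v(t) = 24·t^5 + 10·t^4 - 8·t^3 + 9·t^2 - 4·t - 4. Durch Integration von der Geschwindigkeit und Verwendung der Anfangsbedingung x(0) = 1, erhalten wir x(t) = 4·t^6 + 2·t^5 - 2·t^4 + 3·t^3 - 2·t^2 - 4·t + 1. Aus der Gleichung für die Position x(t) = 4·t^6 + 2·t^5 - 2·t^4 + 3·t^3 - 2·t^2 - 4·t + 1, setzen wir t = 3 ein und erhalten x = 3292.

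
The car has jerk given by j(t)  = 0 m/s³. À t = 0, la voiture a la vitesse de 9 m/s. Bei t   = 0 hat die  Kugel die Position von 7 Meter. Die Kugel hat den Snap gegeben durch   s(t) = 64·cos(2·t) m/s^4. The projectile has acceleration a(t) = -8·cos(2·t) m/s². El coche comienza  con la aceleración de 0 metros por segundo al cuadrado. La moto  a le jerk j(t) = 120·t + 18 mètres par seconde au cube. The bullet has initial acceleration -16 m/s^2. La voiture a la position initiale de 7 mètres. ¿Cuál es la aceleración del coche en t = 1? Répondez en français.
Nous devons trouver la primitive de notre équation du jerk j(t) = 0 1 fois. En intégrant le jerk et en utilisant la condition initiale a(0) = 0, nous obtenons a(t) = 0. Nous avons l'accélération a(t) = 0. En substituant t = 1: a(1) = 0.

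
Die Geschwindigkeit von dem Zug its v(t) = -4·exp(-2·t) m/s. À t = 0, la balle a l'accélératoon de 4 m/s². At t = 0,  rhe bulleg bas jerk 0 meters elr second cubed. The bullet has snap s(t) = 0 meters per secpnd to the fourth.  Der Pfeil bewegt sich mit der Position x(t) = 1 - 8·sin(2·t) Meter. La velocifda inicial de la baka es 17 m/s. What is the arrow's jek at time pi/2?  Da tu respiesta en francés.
Pour résoudre ceci, nous devons prendre 3 dérivées de notre équation de la position x(t) = 1 - 8·sin(2·t). En prenant d/dt de x(t), nous trouvons v(t) = -16·cos(2·t). La dérivée de la vitesse donne l'accélération: a(t) = 32·sin(2·t). La dérivée de l'accélération donne le jerk: j(t) = 64·cos(2·t). En utilisant j(t) = 64·cos(2·t) et en substituant t = pi/2, nous trouvons j = -64.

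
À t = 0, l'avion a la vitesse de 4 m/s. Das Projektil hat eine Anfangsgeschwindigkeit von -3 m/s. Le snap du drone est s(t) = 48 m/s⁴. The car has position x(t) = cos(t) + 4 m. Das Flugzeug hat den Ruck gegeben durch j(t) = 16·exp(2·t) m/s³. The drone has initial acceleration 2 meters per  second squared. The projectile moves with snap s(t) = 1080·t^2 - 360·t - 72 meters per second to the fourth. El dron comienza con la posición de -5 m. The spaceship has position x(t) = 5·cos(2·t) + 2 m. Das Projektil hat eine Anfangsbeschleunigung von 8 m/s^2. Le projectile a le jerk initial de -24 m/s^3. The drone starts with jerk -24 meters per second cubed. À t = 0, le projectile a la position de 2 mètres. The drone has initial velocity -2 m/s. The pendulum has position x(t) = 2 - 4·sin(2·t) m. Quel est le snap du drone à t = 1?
En utilisant s(t) = 48 et en substituant t = 1, nous trouvons s = 48.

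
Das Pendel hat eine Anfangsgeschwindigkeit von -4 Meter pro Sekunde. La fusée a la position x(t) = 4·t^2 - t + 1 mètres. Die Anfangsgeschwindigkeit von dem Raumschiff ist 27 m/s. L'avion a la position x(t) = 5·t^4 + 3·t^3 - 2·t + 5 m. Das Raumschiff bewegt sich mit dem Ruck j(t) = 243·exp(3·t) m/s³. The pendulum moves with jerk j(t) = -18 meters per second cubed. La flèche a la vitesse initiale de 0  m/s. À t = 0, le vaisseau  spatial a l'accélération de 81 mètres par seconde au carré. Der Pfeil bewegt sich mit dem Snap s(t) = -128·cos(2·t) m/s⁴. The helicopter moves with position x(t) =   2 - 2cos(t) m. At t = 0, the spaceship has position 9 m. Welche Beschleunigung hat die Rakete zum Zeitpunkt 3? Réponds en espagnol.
Partiendo de la posición x(t) = 4·t^2 - t + 1, tomamos 2 derivadas. Derivando la posición, obtenemos la velocidad: v(t) = 8·t - 1. Tomando d/dt de v(t), encontramos a(t) = 8. Tenemos la aceleración a(t) = 8. Sustituyendo t = 3: a(3) = 8.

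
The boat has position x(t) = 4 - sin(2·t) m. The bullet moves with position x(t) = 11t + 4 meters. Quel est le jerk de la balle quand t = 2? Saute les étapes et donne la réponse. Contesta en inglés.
The jerk at t = 2 is j = 0.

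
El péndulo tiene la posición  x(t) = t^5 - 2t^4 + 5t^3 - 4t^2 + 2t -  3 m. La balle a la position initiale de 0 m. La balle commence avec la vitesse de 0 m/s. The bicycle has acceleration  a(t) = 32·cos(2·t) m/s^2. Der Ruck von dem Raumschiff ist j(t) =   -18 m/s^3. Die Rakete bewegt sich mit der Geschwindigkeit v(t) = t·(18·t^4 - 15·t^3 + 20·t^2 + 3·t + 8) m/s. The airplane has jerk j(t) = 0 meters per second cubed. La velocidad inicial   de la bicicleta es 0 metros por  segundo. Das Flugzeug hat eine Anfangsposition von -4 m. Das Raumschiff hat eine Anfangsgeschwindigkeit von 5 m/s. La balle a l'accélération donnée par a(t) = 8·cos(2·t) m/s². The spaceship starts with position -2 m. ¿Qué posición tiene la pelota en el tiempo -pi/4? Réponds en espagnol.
Necesitamos integrar nuestra ecuación de la aceleración a(t) = 8·cos(2·t) 2 veces. La antiderivada de la aceleración, con v(0) = 0, da la velocidad: v(t) = 4·sin(2·t). Tomando ∫v(t)dt y aplicando x(0) = 0, encontramos x(t) = 2 - 2·cos(2·t). Usando x(t) = 2 - 2·cos(2·t) y sustituyendo t = -pi/4, encontramos x = 2.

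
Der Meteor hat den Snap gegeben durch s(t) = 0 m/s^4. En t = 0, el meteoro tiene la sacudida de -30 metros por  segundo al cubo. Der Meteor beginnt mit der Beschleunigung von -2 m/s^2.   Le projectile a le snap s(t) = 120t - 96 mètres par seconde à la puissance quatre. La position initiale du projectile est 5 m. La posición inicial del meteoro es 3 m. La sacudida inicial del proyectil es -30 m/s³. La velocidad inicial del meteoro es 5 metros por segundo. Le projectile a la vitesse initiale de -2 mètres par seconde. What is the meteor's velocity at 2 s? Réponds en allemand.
Wir müssen unsere Gleichung für den Snap s(t) = 0 3-mal integrieren. Mit ∫s(t)dt und Anwendung von j(0) = -30, finden wir j(t) = -30. Durch Integration von dem Ruck und Verwendung der Anfangsbedingung a(0) = -2, erhalten wir a(t) = -30·t - 2. Durch Integration von der Beschleunigung und Verwendung der Anfangsbedingung v(0) = 5, erhalten wir v(t) = -15·t^2 - 2·t + 5. Aus der Gleichung für die Geschwindigkeit v(t) = -15·t^2 - 2·t + 5, setzen wir t = 2 ein und erhalten v = -59.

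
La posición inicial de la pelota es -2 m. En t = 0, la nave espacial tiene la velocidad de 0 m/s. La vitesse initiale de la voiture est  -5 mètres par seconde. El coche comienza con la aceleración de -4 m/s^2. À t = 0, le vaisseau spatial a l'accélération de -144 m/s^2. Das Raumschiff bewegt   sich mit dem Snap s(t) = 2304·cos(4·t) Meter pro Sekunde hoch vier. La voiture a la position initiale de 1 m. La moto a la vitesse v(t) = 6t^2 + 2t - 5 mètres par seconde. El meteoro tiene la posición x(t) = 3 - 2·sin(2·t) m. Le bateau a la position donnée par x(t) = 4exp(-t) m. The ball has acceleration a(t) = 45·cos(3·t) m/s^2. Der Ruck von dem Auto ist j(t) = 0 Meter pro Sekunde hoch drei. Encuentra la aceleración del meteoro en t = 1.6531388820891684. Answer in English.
Starting from position x(t) = 3 - 2·sin(2·t), we take 2 derivatives. Differentiating position, we get velocity: v(t) = -4·cos(2·t). The derivative of velocity gives acceleration: a(t) = 8·sin(2·t). We have acceleration a(t) = 8·sin(2·t). Substituting t = 1.6531388820891684: a(1.6531388820891684) = -1.31153368125601.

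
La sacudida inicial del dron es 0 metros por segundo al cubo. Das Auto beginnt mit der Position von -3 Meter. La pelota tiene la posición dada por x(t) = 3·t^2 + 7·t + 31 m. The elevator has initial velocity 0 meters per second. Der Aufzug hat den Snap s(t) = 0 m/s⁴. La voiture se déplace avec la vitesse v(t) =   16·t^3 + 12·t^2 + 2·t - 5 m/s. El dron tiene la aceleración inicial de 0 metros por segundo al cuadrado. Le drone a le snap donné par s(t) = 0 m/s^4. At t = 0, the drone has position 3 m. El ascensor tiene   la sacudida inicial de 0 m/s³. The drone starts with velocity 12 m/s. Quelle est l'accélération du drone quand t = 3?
En partant du snap s(t) = 0, nous prenons 2 intégrales. En intégrant le snap et en utilisant la condition initiale j(0) = 0, nous obtenons j(t) = 0. L'intégrale du jerk est l'accélération. En utilisant a(0) = 0, nous obtenons a(t) = 0. En utilisant a(t) = 0 et en substituant t = 3, nous trouvons a = 0.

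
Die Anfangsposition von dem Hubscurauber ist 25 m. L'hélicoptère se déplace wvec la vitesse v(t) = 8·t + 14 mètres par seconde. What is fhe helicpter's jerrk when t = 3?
We must differentiate our velocity equation v(t) = 8·t + 14 2 times. The derivative of velocity gives acceleration: a(t) = 8. Taking d/dt of a(t), we find j(t) = 0. We have jerk j(t) = 0. Substituting t = 3: j(3) = 0.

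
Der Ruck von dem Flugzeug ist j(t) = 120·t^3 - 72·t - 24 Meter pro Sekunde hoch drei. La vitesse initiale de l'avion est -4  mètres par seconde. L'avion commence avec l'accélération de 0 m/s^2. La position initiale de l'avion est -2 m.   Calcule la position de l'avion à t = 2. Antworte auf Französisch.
En partant du jerk j(t) = 120·t^3 - 72·t - 24, nous prenons 3 intégrales. La primitive du jerk est l'accélération. En utilisant a(0) = 0, nous obtenons a(t) = 6·t·(5·t^3 - 6·t - 4). L'intégrale de l'accélération est la vitesse. En utilisant v(0) = -4, nous obtenons v(t) = 6·t^5 - 12·t^3 - 12·t^2 - 4. L'intégrale de la vitesse, avec x(0) = -2, donne la position: x(t) = t^6 - 3·t^4 - 4·t^3 - 4·t - 2. En utilisant x(t) = t^6 - 3·t^4 - 4·t^3 - 4·t - 2 et en substituant t = 2, nous trouvons x = -26.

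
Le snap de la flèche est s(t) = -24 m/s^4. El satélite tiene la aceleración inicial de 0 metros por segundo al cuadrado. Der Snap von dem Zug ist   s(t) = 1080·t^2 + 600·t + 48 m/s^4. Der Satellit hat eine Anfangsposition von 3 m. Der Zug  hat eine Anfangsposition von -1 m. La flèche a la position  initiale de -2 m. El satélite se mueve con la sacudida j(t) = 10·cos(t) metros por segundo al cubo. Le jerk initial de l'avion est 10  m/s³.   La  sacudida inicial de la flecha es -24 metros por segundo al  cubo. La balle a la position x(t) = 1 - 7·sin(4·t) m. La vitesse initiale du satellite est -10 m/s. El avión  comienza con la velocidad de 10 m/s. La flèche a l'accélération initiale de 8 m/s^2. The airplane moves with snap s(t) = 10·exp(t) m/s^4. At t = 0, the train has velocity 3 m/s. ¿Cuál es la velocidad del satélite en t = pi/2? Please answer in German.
Ausgehend von dem Ruck j(t) = 10·cos(t), nehmen wir 2 Integrale. Durch Integration von dem Ruck und Verwendung der Anfangsbedingung a(0) = 0, erhalten wir a(t) = 10·sin(t). Das Integral von der Beschleunigung, mit v(0) = -10, ergibt die Geschwindigkeit: v(t) = -10·cos(t). Aus der Gleichung für die Geschwindigkeit v(t) = -10·cos(t), setzen wir t = pi/2 ein und erhalten v = 0.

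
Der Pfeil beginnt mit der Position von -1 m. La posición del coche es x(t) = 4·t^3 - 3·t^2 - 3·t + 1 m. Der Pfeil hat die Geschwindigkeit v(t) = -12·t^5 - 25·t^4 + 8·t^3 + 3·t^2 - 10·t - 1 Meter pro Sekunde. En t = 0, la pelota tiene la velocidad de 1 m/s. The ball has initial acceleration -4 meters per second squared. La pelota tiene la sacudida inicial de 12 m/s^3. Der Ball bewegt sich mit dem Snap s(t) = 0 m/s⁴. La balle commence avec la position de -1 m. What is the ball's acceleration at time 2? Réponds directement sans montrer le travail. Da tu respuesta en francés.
a(2) = 20.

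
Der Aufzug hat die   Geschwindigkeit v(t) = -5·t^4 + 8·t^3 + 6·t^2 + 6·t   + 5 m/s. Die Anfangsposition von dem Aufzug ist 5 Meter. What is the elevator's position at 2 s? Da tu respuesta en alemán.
Um dies zu lösen, müssen wir 1 Integral unserer Gleichung für die Geschwindigkeit v(t) = -5·t^4 + 8·t^3 + 6·t^2 + 6·t + 5 finden. Durch Integration von der Geschwindigkeit und Verwendung der Anfangsbedingung x(0) = 5, erhalten wir x(t) = -t^5 + 2·t^4 + 2·t^3 + 3·t^2 + 5·t + 5. Mit x(t) = -t^5 + 2·t^4 + 2·t^3 + 3·t^2 + 5·t + 5 und Einsetzen von t = 2, finden wir x = 43.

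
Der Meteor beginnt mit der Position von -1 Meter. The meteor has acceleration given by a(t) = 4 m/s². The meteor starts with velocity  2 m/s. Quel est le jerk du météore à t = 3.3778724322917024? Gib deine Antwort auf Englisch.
We must differentiate our acceleration equation a(t) = 4 1 time. Differentiating acceleration, we get jerk: j(t) = 0. Using j(t) = 0 and substituting t = 3.3778724322917024, we find j = 0.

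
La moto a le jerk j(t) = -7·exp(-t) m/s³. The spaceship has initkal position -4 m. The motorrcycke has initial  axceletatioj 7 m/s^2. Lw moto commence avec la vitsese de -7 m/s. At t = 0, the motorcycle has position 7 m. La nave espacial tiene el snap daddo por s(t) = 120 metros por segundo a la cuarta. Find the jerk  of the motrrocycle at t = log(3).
We have jerk j(t) = -7·exp(-t). Substituting t = log(3): j(log(3)) = -7/3.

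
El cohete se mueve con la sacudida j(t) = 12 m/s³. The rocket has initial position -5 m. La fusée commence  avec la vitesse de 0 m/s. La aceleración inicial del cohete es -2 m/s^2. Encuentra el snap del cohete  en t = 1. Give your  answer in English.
Starting from jerk j(t) = 12, we take 1 derivative. Taking d/dt of j(t), we find s(t) = 0. We have snap s(t) = 0. Substituting t = 1: s(1) = 0.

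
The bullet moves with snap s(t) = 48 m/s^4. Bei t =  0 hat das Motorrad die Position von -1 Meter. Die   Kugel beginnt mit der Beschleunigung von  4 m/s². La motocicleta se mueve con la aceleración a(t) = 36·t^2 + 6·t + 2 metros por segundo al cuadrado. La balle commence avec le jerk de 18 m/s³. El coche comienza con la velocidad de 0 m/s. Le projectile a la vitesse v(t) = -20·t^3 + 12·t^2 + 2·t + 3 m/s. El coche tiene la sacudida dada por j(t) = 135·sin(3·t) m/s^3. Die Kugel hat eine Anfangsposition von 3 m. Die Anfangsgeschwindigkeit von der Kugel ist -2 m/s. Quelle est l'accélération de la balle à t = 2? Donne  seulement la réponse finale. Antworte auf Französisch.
La réponse est 136.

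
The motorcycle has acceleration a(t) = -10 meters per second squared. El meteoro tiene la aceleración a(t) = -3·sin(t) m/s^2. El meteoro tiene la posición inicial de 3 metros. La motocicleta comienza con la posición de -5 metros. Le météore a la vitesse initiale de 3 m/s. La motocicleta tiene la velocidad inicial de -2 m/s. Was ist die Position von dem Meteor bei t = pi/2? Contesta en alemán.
Um dies zu lösen, müssen wir 2 Stammfunktionen unserer Gleichung für die Beschleunigung a(t) = -3·sin(t) finden. Durch Integration von der Beschleunigung und Verwendung der Anfangsbedingung v(0) = 3, erhalten wir v(t) = 3·cos(t). Mit ∫v(t)dt und Anwendung von x(0) = 3, finden wir x(t) = 3·sin(t) + 3. Aus der Gleichung für die Position x(t) = 3·sin(t) + 3, setzen wir t = pi/2 ein und erhalten x = 6.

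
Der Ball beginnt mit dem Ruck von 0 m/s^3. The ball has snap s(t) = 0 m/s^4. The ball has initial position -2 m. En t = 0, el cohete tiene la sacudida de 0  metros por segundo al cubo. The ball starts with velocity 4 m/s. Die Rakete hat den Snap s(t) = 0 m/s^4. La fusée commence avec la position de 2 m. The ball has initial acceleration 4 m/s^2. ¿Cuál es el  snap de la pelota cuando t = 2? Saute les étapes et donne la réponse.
s(2) = 0.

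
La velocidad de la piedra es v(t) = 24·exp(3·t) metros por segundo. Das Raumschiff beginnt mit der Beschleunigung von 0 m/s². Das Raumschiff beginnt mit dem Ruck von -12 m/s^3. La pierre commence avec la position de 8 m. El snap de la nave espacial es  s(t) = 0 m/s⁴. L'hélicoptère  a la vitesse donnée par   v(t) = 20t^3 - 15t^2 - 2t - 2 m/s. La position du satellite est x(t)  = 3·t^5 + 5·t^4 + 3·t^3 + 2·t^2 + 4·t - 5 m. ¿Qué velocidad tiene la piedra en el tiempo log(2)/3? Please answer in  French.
De l'équation de la vitesse v(t) = 24·exp(3·t), nous substituons t = log(2)/3 pour obtenir v = 48.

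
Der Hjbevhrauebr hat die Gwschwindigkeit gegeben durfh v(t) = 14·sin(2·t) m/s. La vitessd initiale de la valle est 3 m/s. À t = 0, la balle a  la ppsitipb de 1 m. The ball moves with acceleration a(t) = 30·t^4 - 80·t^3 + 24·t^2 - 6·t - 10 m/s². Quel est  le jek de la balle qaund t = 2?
En partant de l'accélération a(t) = 30·t^4 - 80·t^3 + 24·t^2 - 6·t - 10, nous prenons 1 dérivée. En dérivant l'accélération, nous obtenons le jerk: j(t) = 120·t^3 - 240·t^2 + 48·t - 6. Nous avons le jerk j(t) = 120·t^3 - 240·t^2 + 48·t - 6. En substituant t = 2: j(2) = 90.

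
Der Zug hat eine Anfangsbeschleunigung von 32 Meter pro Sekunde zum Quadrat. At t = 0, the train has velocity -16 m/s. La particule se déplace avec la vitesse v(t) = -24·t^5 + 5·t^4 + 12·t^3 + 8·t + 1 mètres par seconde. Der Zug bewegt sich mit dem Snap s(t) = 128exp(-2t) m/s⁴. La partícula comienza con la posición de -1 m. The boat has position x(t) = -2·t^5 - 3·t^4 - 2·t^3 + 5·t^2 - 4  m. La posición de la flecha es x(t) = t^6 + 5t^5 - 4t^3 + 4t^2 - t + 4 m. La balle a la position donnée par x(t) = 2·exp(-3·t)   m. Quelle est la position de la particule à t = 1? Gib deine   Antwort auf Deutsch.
Um dies zu lösen, müssen wir 1 Stammfunktion unserer Gleichung für die Geschwindigkeit v(t) = -24·t^5 + 5·t^4 + 12·t^3 + 8·t + 1 finden. Das Integral von der Geschwindigkeit ist die Position. Mit x(0) = -1 erhalten wir x(t) = -4·t^6 + t^5 + 3·t^4 + 4·t^2 + t - 1. Mit x(t) = -4·t^6 + t^5 + 3·t^4 + 4·t^2 + t - 1 und Einsetzen von t = 1, finden wir x = 4.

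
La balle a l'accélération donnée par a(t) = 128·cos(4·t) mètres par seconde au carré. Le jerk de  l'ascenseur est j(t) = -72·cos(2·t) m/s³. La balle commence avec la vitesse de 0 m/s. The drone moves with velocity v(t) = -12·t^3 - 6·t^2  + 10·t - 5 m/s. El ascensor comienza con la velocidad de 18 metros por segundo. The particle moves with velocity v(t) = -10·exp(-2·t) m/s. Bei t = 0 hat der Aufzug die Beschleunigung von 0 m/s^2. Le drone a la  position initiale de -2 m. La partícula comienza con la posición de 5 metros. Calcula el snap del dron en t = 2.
Partiendo de la velocidad v(t) = -12·t^3 - 6·t^2 + 10·t - 5, tomamos 3 derivadas. La derivada de la velocidad da la aceleración: a(t) = -36·t^2 - 12·t + 10. Tomando d/dt de a(t), encontramos j(t) = -72·t - 12. Derivando la sacudida, obtenemos el snap: s(t) = -72. Usando s(t) = -72 y sustituyendo t = 2, encontramos s = -72.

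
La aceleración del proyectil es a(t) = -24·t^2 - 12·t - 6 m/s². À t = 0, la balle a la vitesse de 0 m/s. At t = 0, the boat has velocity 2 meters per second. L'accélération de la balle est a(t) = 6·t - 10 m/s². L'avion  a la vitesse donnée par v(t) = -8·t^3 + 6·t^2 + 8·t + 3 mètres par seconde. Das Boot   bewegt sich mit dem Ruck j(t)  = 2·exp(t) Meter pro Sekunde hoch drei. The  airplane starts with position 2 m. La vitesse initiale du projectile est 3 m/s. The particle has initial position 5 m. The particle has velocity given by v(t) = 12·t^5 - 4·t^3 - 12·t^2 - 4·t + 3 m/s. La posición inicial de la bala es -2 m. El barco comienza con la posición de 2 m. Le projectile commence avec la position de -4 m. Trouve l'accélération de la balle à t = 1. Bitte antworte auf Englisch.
We have acceleration a(t) = 6·t - 10. Substituting t = 1: a(1) = -4.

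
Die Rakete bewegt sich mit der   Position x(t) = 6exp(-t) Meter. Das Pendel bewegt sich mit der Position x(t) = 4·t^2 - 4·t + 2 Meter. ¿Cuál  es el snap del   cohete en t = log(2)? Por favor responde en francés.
Pour résoudre ceci, nous devons prendre 4 dérivées de notre équation de la position x(t) = 6·exp(-t). La dérivée de la position donne la vitesse: v(t) = -6·exp(-t). En prenant d/dt de v(t), nous trouvons a(t) = 6·exp(-t). En dérivant l'accélération, nous obtenons le jerk: j(t) = -6·exp(-t). En dérivant le jerk, nous obtenons le snap: s(t) = 6·exp(-t). De l'équation du snap s(t) = 6·exp(-t), nous substituons t = log(2) pour obtenir s = 3.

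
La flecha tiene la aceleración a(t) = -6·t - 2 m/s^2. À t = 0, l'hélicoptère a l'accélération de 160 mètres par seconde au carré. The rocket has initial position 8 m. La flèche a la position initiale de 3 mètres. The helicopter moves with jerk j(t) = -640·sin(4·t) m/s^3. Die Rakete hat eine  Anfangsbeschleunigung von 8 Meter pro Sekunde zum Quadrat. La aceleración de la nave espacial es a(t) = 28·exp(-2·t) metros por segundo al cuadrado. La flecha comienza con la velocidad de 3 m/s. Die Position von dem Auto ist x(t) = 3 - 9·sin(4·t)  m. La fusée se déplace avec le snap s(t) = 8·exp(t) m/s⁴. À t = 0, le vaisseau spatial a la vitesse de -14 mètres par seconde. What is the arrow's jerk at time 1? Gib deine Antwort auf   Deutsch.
Ausgehend von der Beschleunigung a(t) = -6·t - 2, nehmen wir 1 Ableitung. Die Ableitung von der Beschleunigung ergibt den Ruck: j(t) = -6. Wir haben den Ruck j(t) = -6. Durch Einsetzen von t = 1: j(1) = -6.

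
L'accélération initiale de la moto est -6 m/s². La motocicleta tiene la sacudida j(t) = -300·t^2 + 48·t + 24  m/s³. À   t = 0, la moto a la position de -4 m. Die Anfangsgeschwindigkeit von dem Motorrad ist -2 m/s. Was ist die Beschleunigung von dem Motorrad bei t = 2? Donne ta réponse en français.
Nous devons trouver la primitive de notre équation du jerk j(t) = -300·t^2 + 48·t + 24 1 fois. La primitive du jerk est l'accélération. En utilisant a(0) = -6, nous obtenons a(t) = -100·t^3 + 24·t^2 + 24·t - 6. En utilisant a(t) = -100·t^3 + 24·t^2 + 24·t - 6 et en substituant t = 2, nous trouvons a = -662.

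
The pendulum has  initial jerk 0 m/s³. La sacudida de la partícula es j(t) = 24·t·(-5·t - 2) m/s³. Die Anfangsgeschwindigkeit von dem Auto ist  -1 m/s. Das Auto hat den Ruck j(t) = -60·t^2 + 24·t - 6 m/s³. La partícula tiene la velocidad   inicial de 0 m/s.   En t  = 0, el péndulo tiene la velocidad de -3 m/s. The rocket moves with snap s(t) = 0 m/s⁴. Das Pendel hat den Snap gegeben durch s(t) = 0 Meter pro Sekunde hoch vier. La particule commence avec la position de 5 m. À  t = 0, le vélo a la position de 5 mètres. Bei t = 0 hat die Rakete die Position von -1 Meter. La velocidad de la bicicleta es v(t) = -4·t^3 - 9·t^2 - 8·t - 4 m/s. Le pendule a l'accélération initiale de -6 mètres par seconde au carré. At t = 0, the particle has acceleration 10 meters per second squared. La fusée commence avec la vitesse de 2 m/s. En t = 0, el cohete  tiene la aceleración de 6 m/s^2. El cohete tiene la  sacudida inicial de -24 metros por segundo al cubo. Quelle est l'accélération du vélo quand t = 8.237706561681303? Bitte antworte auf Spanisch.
Partiendo de la velocidad v(t) = -4·t^3 - 9·t^2 - 8·t - 4, tomamos 1 derivada. Derivando la velocidad, obtenemos la aceleración: a(t) = -12·t^2 - 18·t - 8. Tenemos la aceleración a(t) = -12·t^2 - 18·t - 8. Sustituyendo t = 8.237706561681303: a(8.237706561681303) = -970.596430866670.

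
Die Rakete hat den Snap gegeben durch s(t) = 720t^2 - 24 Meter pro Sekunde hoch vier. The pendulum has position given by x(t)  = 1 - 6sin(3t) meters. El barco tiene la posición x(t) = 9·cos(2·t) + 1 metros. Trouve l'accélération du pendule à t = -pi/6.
Nous devons dériver notre équation de la position x(t) = 1 - 6·sin(3·t) 2 fois. En dérivant la position, nous obtenons la vitesse: v(t) = -18·cos(3·t). La dérivée de la vitesse donne l'accélération: a(t) = 54·sin(3·t). Nous avons l'accélération a(t) = 54·sin(3·t). En substituant t = -pi/6: a(-pi/6) = -54.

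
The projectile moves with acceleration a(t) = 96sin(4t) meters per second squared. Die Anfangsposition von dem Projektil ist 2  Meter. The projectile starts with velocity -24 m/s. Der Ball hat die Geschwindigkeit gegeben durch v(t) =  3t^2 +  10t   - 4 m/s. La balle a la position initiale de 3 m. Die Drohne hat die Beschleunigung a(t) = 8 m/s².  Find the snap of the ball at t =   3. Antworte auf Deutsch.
Wir müssen unsere Gleichung für die Geschwindigkeit v(t) = 3·t^2 + 10·t - 4 3-mal ableiten. Die Ableitung von der Geschwindigkeit ergibt die Beschleunigung: a(t) = 6·t + 10. Mit d/dt von a(t) finden wir j(t) = 6. Die Ableitung von dem Ruck ergibt den Snap: s(t) = 0. Mit s(t) = 0 und Einsetzen von t = 3, finden wir s = 0.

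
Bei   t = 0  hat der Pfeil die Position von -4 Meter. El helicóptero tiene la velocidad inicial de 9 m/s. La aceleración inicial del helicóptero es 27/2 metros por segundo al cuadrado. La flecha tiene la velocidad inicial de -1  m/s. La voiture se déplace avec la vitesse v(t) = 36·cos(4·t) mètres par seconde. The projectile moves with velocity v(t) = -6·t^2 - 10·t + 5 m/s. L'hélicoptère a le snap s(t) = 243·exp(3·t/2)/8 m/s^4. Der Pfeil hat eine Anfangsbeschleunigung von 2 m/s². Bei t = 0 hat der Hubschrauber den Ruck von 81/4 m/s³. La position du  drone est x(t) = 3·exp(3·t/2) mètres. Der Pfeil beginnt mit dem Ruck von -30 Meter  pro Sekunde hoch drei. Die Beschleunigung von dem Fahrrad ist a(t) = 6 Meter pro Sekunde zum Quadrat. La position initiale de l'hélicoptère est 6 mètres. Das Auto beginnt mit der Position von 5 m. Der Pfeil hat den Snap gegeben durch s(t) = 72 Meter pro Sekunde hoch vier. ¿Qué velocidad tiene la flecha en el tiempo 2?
Debemos encontrar la integral de nuestra ecuación del snap s(t) = 72 3 veces. La integral del snap es la sacudida. Usando j(0) = -30, obtenemos j(t) = 72·t - 30. Integrando la sacudida y usando la condición inicial a(0) = 2, obtenemos a(t) = 36·t^2 - 30·t + 2. La integral de la aceleración es la velocidad. Usando v(0) = -1, obtenemos v(t) = 12·t^3 - 15·t^2 + 2·t - 1. Usando v(t) = 12·t^3 - 15·t^2 + 2·t - 1 y sustituyendo t = 2, encontramos v = 39.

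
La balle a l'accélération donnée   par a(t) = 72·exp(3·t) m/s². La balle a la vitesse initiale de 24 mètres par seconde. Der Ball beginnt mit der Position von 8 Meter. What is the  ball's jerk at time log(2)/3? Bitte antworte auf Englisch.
Starting from acceleration a(t) = 72·exp(3·t), we take 1 derivative. Differentiating acceleration, we get jerk: j(t) = 216·exp(3·t). From the given jerk equation j(t) = 216·exp(3·t), we substitute t = log(2)/3 to get j = 432.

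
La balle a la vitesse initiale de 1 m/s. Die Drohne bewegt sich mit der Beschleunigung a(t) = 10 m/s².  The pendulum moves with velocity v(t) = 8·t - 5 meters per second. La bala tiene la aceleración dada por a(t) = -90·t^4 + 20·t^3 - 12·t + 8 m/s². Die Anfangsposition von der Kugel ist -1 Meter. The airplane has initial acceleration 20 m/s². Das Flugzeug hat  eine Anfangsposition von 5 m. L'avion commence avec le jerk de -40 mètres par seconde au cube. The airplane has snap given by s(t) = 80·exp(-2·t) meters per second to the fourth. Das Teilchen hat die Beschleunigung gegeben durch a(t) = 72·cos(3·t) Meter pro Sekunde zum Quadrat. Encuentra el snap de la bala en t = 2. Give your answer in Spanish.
Debemos derivar nuestra ecuación de la aceleración a(t) = -90·t^4 + 20·t^3 - 12·t + 8 2 veces. Tomando d/dt de a(t), encontramos j(t) = -360·t^3 + 60·t^2 - 12. Tomando d/dt de j(t), encontramos s(t) = -1080·t^2 + 120·t. Tenemos el snap s(t) = -1080·t^2 + 120·t. Sustituyendo t = 2: s(2) = -4080.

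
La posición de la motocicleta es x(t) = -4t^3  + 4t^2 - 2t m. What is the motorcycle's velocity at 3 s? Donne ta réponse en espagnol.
Para resolver esto, necesitamos tomar 1 derivada de nuestra ecuación de la posición x(t) = -4·t^3 + 4·t^2 - 2·t. Tomando d/dt de x(t), encontramos v(t) = -12·t^2 + 8·t - 2. De la ecuación de la velocidad v(t) = -12·t^2 + 8·t - 2, sustituimos t = 3 para obtener v = -86.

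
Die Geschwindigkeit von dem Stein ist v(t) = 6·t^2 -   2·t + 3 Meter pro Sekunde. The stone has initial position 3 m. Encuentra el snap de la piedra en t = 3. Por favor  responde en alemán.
Ausgehend von der Geschwindigkeit v(t) = 6·t^2 - 2·t + 3, nehmen wir 3 Ableitungen. Durch Ableiten von der Geschwindigkeit erhalten wir die Beschleunigung: a(t) = 12·t - 2. Die Ableitung von der Beschleunigung ergibt den Ruck: j(t) = 12. Durch Ableiten von dem Ruck erhalten wir den Snap: s(t) = 0. Mit s(t) = 0 und Einsetzen von t = 3, finden wir s = 0.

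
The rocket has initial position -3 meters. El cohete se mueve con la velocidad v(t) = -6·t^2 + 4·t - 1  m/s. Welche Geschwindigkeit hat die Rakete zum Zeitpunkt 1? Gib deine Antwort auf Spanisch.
Tenemos la velocidad v(t) = -6·t^2 + 4·t - 1. Sustituyendo t = 1: v(1) = -3.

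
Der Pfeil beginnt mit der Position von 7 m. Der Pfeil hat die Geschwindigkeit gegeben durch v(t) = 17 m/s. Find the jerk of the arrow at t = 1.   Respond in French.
Nous devons dériver notre équation de la vitesse v(t) = 17 2 fois. En prenant d/dt de v(t), nous trouvons a(t) = 0. La dérivée de l'accélération donne le jerk: j(t) = 0. De l'équation du jerk j(t) = 0, nous substituons t = 1 pour obtenir j = 0.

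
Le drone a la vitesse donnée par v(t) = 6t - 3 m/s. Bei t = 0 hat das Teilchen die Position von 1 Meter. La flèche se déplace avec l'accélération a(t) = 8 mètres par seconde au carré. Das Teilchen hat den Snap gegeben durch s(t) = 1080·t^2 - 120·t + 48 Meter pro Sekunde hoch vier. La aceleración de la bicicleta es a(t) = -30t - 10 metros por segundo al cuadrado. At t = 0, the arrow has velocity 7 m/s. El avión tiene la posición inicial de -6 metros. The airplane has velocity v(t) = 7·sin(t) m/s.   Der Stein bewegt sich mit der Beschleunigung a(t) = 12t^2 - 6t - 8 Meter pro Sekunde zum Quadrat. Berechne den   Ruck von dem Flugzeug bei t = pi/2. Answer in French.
En partant de la vitesse v(t) = 7·sin(t), nous prenons 2 dérivées. En dérivant la vitesse, nous obtenons l'accélération: a(t) = 7·cos(t). La dérivée de l'accélération donne le jerk: j(t) = -7·sin(t). De l'équation du jerk j(t) = -7·sin(t), nous substituons t = pi/2 pour obtenir j = -7.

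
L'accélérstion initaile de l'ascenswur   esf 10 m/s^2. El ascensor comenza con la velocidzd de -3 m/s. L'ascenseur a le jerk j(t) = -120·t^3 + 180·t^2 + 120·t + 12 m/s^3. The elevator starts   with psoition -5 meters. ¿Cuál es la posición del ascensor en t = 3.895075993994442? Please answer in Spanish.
Debemos encontrar la antiderivada de nuestra ecuación de la sacudida j(t) = -120·t^3 + 180·t^2 + 120·t + 12 3 veces. Integrando la sacudida y usando la condición inicial a(0) = 10, obtenemos a(t) = -30·t^4 + 60·t^3 + 60·t^2 + 12·t + 10. Tomando ∫a(t)dt y aplicando v(0) = -3, encontramos v(t) = -6·t^5 + 15·t^4 + 20·t^3 + 6·t^2 + 10·t - 3. Integrando la velocidad y usando la condición inicial x(0) = -5, obtenemos x(t) = -t^6 + 3·t^5 + 5·t^4 + 2·t^3 + 5·t^2 - 3·t - 5. De la ecuación de la posición x(t) = -t^6 + 3·t^5 + 5·t^4 + 2·t^3 + 5·t^2 - 3·t - 5, sustituimos t = 3.895075993994442 para obtener x = 525.761951215587.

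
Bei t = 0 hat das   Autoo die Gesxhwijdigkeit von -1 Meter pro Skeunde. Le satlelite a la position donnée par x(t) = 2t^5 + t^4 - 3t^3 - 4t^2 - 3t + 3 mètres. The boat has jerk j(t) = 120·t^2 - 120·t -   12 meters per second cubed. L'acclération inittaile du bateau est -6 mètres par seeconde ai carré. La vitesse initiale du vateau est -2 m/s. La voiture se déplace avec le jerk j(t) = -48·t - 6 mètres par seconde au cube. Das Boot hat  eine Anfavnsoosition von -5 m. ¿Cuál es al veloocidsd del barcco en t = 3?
Necesitamos integrar nuestra ecuación de la sacudida j(t) = 120·t^2 - 120·t - 12 2 veces. Tomando ∫j(t)dt y aplicando a(0) = -6, encontramos a(t) = 40·t^3 - 60·t^2 - 12·t - 6. Tomando ∫a(t)dt y aplicando v(0) = -2, encontramos v(t) = 10·t^4 - 20·t^3 - 6·t^2 - 6·t - 2. Tenemos la velocidad v(t) = 10·t^4 - 20·t^3 - 6·t^2 - 6·t - 2. Sustituyendo t = 3: v(3) = 196.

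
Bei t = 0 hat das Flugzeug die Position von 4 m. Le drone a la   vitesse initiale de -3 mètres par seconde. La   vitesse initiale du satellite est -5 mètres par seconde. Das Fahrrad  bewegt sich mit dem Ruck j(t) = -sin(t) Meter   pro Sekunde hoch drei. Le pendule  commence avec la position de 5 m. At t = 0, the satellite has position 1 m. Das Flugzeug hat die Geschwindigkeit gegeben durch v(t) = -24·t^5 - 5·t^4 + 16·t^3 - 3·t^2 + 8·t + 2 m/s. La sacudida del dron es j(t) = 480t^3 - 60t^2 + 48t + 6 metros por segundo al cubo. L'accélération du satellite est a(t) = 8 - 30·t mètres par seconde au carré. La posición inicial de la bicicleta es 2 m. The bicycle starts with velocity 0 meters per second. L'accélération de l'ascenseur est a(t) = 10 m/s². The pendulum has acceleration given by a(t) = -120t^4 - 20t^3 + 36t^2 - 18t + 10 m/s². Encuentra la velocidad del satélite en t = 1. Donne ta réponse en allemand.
Wir müssen die Stammfunktion unserer Gleichung für die Beschleunigung a(t) = 8 - 30·t 1-mal finden. Durch Integration von der Beschleunigung und Verwendung der Anfangsbedingung v(0) = -5, erhalten wir v(t) = -15·t^2 + 8·t - 5. Mit v(t) = -15·t^2 + 8·t - 5 und Einsetzen von t = 1, finden wir v = -12.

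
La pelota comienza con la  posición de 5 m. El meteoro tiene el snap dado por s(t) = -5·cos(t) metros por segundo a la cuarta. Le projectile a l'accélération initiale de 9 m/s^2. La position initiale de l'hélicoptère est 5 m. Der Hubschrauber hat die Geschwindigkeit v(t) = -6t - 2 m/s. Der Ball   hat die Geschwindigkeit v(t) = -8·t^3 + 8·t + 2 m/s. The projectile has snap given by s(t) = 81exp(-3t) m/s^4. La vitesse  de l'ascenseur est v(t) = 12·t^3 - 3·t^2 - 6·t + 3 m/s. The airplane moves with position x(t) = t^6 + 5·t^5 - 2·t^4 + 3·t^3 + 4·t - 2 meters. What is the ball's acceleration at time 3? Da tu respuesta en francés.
Nous devons dériver notre équation de la vitesse v(t) = -8·t^3 + 8·t + 2 1 fois. En prenant d/dt de v(t), nous trouvons a(t) = 8 - 24·t^2. En utilisant a(t) = 8 - 24·t^2 et en substituant t = 3, nous trouvons a = -208.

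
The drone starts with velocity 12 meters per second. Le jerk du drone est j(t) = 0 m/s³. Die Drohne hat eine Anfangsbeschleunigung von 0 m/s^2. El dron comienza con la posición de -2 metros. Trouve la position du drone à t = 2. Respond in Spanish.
Debemos encontrar la integral de nuestra ecuación de la sacudida j(t) = 0 3 veces. Integrando la sacudida y usando la condición inicial a(0) = 0, obtenemos a(t) = 0. Integrando la aceleración y usando la condición inicial v(0) = 12, obtenemos v(t) = 12. La integral de la velocidad es la posición. Usando x(0) = -2, obtenemos x(t) = 12·t - 2. Usando x(t) = 12·t - 2 y sustituyendo t = 2, encontramos x = 22.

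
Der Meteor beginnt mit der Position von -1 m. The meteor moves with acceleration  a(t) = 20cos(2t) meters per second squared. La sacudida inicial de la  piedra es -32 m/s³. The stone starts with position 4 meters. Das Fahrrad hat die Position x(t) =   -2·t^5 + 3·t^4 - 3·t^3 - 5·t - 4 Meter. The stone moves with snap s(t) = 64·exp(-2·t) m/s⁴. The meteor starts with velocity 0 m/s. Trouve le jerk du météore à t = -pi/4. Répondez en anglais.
We must differentiate our acceleration equation a(t) = 20·cos(2·t) 1 time. The derivative of acceleration gives jerk: j(t) = -40·sin(2·t). Using j(t) = -40·sin(2·t) and substituting t = -pi/4, we find j = 40.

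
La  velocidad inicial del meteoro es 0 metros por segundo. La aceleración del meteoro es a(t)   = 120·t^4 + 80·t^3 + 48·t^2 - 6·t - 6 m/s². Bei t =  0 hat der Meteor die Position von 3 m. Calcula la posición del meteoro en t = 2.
Debemos encontrar la antiderivada de nuestra ecuación de la aceleración a(t) = 120·t^4 + 80·t^3 + 48·t^2 - 6·t - 6 2 veces. La antiderivada de la aceleración, con v(0) = 0, da la velocidad: v(t) = t·(24·t^4 + 20·t^3 + 16·t^2 - 3·t - 6). La integral de la velocidad, con x(0) = 3, da la posición: x(t) = 4·t^6 + 4·t^5 + 4·t^4 - t^3 - 3·t^2 + 3. Usando x(t) = 4·t^6 + 4·t^5 + 4·t^4 - t^3 - 3·t^2 + 3 y sustituyendo t = 2, encontramos x = 431.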